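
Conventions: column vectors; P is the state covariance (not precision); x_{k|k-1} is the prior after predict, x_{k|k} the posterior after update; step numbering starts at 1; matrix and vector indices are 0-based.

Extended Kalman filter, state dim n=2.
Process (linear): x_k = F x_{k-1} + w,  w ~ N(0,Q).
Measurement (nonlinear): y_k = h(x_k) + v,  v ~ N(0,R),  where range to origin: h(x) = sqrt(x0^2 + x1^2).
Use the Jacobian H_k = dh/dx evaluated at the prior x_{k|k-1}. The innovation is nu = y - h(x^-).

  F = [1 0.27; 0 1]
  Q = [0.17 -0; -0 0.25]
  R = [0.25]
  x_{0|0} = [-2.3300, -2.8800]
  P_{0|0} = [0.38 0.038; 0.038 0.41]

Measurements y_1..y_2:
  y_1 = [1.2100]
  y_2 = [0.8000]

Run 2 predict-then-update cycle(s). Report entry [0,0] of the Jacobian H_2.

H_jac[0,0] = -0.8309

step 1: x^-=[-3.1076, -2.8800]  P^-=[0.6004 0.1487; 0.1487 0.6600]  H_jac=[-0.7335 -0.6797]  S=[1.0262]  K=[-0.5276; -0.5434]  nu=[-3.0269]  x^+=[-1.5105, -1.2350]  P^+=[0.3147 -0.1455; -0.1455 0.3569]
step 2: x^-=[-1.8440, -1.2350]  P^-=[0.4322 -0.0492; -0.0492 0.6069]  H_jac=[-0.8309 -0.5565]  S=[0.6908]  K=[-0.4802; -0.4298]  nu=[-1.4194]  x^+=[-1.1625, -0.6250]  P^+=[0.2729 -0.1917; -0.1917 0.4793]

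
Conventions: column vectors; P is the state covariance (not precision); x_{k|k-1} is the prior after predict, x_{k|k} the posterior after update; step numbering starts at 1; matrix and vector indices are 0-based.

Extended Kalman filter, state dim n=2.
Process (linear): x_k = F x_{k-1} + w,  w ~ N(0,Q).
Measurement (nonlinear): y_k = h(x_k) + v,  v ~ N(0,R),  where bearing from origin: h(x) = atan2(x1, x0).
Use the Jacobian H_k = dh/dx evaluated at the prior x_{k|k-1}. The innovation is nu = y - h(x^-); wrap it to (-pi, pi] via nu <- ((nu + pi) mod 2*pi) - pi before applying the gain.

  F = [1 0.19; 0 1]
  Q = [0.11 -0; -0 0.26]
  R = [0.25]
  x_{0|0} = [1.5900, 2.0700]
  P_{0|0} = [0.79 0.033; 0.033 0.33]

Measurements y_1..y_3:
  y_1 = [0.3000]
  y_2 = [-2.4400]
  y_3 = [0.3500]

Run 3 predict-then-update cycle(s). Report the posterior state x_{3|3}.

step 1: x^-=[1.9833, 2.0700]  P^-=[0.9245 0.0957; 0.0957 0.5900]  H_jac=[-0.2519 0.2413]  S=[0.3314]  K=[-0.6330; 0.3569]  nu=[-0.5068]  x^+=[2.3041, 1.8891]  P^+=[0.7917 0.1706; 0.1706 0.5478]
step 2: x^-=[2.6630, 1.8891]  P^-=[0.9863 0.2746; 0.2746 0.8078]  H_jac=[-0.1772 0.2498]  S=[0.3071]  K=[-0.3458; 0.4987]  nu=[-3.0570]  x^+=[3.7200, 0.3647]  P^+=[0.9496 0.3276; 0.3276 0.7314]
step 3: x^-=[3.7893, 0.3647]  P^-=[1.2105 0.4666; 0.4666 0.9914]  H_jac=[-0.0252 0.2615]  S=[0.3124]  K=[0.2930; 0.7922]  nu=[0.2540]  x^+=[3.8637, 0.5660]  P^+=[1.1836 0.3940; 0.3940 0.7954]

x_post = [3.8637, 0.5660]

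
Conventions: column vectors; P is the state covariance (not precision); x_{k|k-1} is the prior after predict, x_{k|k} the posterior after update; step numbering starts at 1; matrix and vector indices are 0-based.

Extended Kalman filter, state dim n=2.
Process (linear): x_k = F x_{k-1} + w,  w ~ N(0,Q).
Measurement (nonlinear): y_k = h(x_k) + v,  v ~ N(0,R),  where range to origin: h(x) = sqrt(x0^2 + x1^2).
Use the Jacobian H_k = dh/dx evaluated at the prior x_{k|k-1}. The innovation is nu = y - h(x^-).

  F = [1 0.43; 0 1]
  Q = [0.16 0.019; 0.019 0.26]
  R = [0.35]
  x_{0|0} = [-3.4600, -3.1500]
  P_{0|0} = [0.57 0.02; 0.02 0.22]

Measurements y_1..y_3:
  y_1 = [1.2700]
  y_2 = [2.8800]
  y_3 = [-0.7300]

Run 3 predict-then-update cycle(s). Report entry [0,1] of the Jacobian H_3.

step 1: x^-=[-4.8145, -3.1500]  P^-=[0.7879 0.1336; 0.1336 0.4800]  H_jac=[-0.8368 -0.5475]  S=[1.1680]  K=[-0.6271; -0.3207]  nu=[-4.4834]  x^+=[-2.0030, -1.7121]  P^+=[0.3286 -0.1013; -0.1013 0.3599]
step 2: x^-=[-2.7392, -1.7121]  P^-=[0.4680 0.0724; 0.0724 0.6199]  H_jac=[-0.8480 -0.5300]  S=[0.9258]  K=[-0.4701; -0.4212]  nu=[-0.3502]  x^+=[-2.5745, -1.5646]  P^+=[0.2634 -0.1109; -0.1109 0.4556]
step 3: x^-=[-3.2473, -1.5646]  P^-=[0.4122 0.1040; 0.1040 0.7156]  H_jac=[-0.9009 -0.4341]  S=[0.9007]  K=[-0.4624; -0.4489]  nu=[-4.3345]  x^+=[-1.2429, 0.3811]  P^+=[0.2196 -0.0830; -0.0830 0.5341]

H_jac[0,1] = -0.4341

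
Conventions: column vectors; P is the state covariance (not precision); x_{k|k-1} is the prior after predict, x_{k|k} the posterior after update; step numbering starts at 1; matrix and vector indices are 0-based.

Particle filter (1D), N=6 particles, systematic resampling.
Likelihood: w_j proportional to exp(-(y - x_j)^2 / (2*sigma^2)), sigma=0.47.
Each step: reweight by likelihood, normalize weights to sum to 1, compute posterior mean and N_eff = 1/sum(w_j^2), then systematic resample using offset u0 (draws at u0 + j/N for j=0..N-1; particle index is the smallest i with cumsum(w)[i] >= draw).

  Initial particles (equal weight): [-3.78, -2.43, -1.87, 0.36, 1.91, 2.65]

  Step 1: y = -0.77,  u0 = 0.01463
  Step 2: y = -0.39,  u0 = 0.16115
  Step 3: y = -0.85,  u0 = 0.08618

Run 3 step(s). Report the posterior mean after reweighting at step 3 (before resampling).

step 1: w=[0.0000, 0.0160, 0.5292, 0.4548, 0.0000, 0.0000]  mean=-0.8647  Neff=2.0528  idx=[1, 2, 2, 2, 3, 3]
step 2: w=[0.0001, 0.0121, 0.0121, 0.0121, 0.4818, 0.4818]  mean=0.2787  Neff=2.1520  idx=[4, 4, 4, 5, 5, 5]
step 3: w=[0.1667, 0.1667, 0.1667, 0.1667, 0.1667, 0.1667]  mean=0.3600  Neff=6.0000  idx=[0, 1, 2, 3, 4, 5]

post_mean = 0.3600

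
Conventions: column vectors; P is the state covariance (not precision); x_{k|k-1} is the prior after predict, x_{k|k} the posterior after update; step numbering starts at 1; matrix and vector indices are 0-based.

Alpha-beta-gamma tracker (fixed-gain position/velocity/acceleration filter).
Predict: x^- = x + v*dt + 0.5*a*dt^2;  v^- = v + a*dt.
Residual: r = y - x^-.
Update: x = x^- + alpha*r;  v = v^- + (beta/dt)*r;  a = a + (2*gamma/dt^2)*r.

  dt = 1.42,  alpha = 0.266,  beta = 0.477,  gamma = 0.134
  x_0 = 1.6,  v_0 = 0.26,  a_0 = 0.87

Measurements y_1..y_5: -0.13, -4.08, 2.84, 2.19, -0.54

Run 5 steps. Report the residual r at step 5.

step 1: x_pred=2.8463  r=-2.9763  x^+=2.0546  v^+=0.4956  a^+=0.4744
step 2: x_pred=3.2367  r=-7.3167  x^+=1.2905  v^+=-1.2885  a^+=-0.4980
step 3: x_pred=-1.0414  r=3.8814  x^+=-0.0089  v^+=-0.6919  a^+=0.0178
step 4: x_pred=-0.9735  r=3.1635  x^+=-0.1320  v^+=0.3961  a^+=0.4383
step 5: x_pred=0.8723  r=-1.4123  x^+=0.4966  v^+=0.5440  a^+=0.2506

resid = -1.4123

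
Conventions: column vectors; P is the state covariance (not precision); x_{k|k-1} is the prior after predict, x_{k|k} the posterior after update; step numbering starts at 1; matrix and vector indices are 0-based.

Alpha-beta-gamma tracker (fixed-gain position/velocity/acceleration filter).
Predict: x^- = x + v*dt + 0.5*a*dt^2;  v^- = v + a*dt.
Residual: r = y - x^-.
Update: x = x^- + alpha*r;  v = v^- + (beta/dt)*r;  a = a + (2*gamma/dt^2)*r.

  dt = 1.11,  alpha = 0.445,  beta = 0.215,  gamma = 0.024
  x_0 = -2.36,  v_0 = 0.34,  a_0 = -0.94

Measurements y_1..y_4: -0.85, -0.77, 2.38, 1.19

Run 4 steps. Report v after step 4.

step 1: x_pred=-2.5617  r=1.7117  x^+=-1.8000  v^+=-0.3719  a^+=-0.8733
step 2: x_pred=-2.7508  r=1.9808  x^+=-1.8693  v^+=-0.9576  a^+=-0.7962
step 3: x_pred=-3.4227  r=5.8027  x^+=-0.8405  v^+=-0.7174  a^+=-0.5701
step 4: x_pred=-1.9880  r=3.1780  x^+=-0.5738  v^+=-0.7346  a^+=-0.4463

v_post = -0.7346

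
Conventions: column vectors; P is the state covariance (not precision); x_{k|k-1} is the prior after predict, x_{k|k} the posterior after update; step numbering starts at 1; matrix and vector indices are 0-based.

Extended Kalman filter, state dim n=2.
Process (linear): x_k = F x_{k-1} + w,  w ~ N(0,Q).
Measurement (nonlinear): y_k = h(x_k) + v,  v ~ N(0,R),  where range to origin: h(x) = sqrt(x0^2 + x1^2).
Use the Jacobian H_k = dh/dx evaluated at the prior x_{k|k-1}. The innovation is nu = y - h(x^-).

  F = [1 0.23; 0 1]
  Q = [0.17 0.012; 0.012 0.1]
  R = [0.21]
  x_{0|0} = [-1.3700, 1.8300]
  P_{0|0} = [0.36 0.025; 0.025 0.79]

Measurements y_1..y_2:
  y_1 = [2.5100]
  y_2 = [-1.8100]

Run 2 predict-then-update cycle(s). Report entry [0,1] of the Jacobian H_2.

step 1: x^-=[-0.9491, 1.8300]  P^-=[0.5833 0.2187; 0.2187 0.8900]  H_jac=[-0.4604 0.8877]  S=[0.8562]  K=[-0.0869; 0.8051]  nu=[0.4485]  x^+=[-0.9881, 2.1911]  P^+=[0.5768 0.2786; 0.2786 0.3350]
step 2: x^-=[-0.4841, 2.1911]  P^-=[0.8927 0.3676; 0.3676 0.4350]  H_jac=[-0.2157 0.9765]  S=[0.5114]  K=[0.3254; 0.6754]  nu=[-4.0540]  x^+=[-1.8032, -0.5471]  P^+=[0.8386 0.2553; 0.2553 0.2017]

H_jac[0,1] = 0.9765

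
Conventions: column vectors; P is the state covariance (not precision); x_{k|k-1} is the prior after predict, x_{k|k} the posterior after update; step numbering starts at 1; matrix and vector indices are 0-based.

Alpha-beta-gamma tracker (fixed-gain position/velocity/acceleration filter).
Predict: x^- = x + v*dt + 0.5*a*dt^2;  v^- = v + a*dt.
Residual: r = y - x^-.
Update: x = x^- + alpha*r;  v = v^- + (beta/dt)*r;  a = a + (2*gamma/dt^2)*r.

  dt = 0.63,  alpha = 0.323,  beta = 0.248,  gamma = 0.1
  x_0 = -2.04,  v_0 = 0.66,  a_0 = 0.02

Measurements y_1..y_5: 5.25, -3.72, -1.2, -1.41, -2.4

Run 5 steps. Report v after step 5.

v_post = -4.4556

step 1: x_pred=-1.6202  r=6.8702  x^+=0.5989  v^+=3.3771  a^+=3.4819
step 2: x_pred=3.4174  r=-7.1374  x^+=1.1120  v^+=2.7611  a^+=-0.1146
step 3: x_pred=2.8287  r=-4.0287  x^+=1.5275  v^+=1.1029  a^+=-2.1447
step 4: x_pred=1.7967  r=-3.2067  x^+=0.7609  v^+=-1.5106  a^+=-3.7606
step 5: x_pred=-0.9370  r=-1.4630  x^+=-1.4096  v^+=-4.4556  a^+=-4.4978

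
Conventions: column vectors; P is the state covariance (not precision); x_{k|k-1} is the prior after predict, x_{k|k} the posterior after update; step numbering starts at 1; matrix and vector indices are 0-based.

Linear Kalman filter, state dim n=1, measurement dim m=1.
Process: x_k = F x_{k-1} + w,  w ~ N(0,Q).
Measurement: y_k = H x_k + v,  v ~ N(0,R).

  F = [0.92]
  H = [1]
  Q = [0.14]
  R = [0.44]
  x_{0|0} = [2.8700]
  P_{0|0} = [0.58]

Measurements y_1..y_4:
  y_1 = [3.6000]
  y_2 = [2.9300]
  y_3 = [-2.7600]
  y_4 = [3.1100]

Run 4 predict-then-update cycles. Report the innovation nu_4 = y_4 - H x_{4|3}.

innov = [2.6892]

step 1: x^-=[2.6404]  P^-=[0.6309]  S=[1.0709]  K=[0.5891]  nu=[0.9596]  x^+=[3.2057]  P^+=[0.2592]
step 2: x^-=[2.9493]  P^-=[0.3594]  S=[0.7994]  K=[0.4496]  nu=[-0.0193]  x^+=[2.9406]  P^+=[0.1978]
step 3: x^-=[2.7054]  P^-=[0.3074]  S=[0.7474]  K=[0.4113]  nu=[-5.4654]  x^+=[0.4574]  P^+=[0.1810]
step 4: x^-=[0.4208]  P^-=[0.2932]  S=[0.7332]  K=[0.3999]  nu=[2.6892]  x^+=[1.4961]  P^+=[0.1759]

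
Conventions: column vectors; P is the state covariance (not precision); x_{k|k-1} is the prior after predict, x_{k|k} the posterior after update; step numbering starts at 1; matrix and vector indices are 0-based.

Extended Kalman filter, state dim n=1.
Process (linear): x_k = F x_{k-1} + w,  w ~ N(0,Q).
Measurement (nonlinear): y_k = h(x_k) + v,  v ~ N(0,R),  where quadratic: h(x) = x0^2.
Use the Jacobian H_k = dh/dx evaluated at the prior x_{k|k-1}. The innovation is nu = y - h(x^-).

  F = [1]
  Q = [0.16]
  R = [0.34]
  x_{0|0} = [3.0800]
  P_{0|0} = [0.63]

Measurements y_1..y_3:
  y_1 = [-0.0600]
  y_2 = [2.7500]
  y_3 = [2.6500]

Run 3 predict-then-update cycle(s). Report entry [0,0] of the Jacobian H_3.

H_jac[0,0] = 3.2847

step 1: x^-=[3.0800]  P^-=[0.7900]  H_jac=[6.1600]  S=[30.3170]  K=[0.1605]  nu=[-9.5464]  x^+=[1.5476]  P^+=[0.0089]
step 2: x^-=[1.5476]  P^-=[0.1689]  H_jac=[3.0953]  S=[1.9578]  K=[0.2670]  nu=[0.3548]  x^+=[1.6424]  P^+=[0.0293]
step 3: x^-=[1.6424]  P^-=[0.1893]  H_jac=[3.2847]  S=[2.3827]  K=[0.2610]  nu=[-0.0474]  x^+=[1.6300]  P^+=[0.0270]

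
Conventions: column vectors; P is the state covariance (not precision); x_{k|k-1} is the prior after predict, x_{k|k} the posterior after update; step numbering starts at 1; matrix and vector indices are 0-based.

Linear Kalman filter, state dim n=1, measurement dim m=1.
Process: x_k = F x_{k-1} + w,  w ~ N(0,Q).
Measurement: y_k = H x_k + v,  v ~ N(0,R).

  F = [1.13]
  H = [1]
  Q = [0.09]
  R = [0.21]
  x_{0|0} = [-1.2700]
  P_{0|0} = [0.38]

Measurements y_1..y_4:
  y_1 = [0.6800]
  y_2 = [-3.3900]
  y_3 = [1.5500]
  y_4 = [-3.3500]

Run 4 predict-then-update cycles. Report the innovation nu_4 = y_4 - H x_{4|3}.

step 1: x^-=[-1.4351]  P^-=[0.5752]  S=[0.7852]  K=[0.7326]  nu=[2.1151]  x^+=[0.1143]  P^+=[0.1538]
step 2: x^-=[0.1292]  P^-=[0.2864]  S=[0.4964]  K=[0.5770]  nu=[-3.5192]  x^+=[-1.9013]  P^+=[0.1212]
step 3: x^-=[-2.1485]  P^-=[0.2447]  S=[0.4547]  K=[0.5382]  nu=[3.6985]  x^+=[-0.1581]  P^+=[0.1130]
step 4: x^-=[-0.1786]  P^-=[0.2343]  S=[0.4443]  K=[0.5274]  nu=[-3.1714]  x^+=[-1.8511]  P^+=[0.1107]

innov = [-3.1714]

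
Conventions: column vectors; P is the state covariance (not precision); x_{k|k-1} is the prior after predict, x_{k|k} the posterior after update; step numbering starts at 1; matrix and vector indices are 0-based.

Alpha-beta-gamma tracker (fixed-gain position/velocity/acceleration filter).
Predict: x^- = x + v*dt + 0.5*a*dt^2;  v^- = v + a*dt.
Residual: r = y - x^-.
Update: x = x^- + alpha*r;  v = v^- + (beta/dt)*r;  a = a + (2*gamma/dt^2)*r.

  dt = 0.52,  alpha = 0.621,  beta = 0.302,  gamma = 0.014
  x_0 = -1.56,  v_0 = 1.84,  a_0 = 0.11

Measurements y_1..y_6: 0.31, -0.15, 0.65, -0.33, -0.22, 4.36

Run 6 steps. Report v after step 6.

step 1: x_pred=-0.5883  r=0.8983  x^+=-0.0305  v^+=2.4189  a^+=0.2030
step 2: x_pred=1.2548  r=-1.4048  x^+=0.3824  v^+=1.7086  a^+=0.0576
step 3: x_pred=1.2787  r=-0.6287  x^+=0.8883  v^+=1.3734  a^+=-0.0075
step 4: x_pred=1.6014  r=-1.9314  x^+=0.4020  v^+=0.2478  a^+=-0.2075
step 5: x_pred=0.5028  r=-0.7228  x^+=0.0539  v^+=-0.2799  a^+=-0.2824
step 6: x_pred=-0.1298  r=4.4898  x^+=2.6584  v^+=2.1808  a^+=0.1825

v_post = 2.1808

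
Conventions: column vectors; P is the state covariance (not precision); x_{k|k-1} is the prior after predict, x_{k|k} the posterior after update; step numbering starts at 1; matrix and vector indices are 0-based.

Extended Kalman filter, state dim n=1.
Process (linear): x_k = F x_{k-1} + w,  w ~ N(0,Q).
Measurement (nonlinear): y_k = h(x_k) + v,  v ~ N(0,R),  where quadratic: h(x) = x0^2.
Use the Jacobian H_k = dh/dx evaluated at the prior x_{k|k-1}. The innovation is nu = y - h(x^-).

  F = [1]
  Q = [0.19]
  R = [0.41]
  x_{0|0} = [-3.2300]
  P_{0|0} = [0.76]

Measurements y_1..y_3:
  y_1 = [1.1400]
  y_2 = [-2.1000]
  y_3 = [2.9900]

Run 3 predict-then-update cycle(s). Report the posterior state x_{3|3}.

step 1: x^-=[-3.2300]  P^-=[0.9500]  H_jac=[-6.4600]  S=[40.0550]  K=[-0.1532]  nu=[-9.2929]  x^+=[-1.8062]  P^+=[0.0097]
step 2: x^-=[-1.8062]  P^-=[0.1997]  H_jac=[-3.6124]  S=[3.0163]  K=[-0.2392]  nu=[-5.3623]  x^+=[-0.5235]  P^+=[0.0271]
step 3: x^-=[-0.5235]  P^-=[0.2171]  H_jac=[-1.0471]  S=[0.6481]  K=[-0.3508]  nu=[2.7159]  x^+=[-1.4764]  P^+=[0.1374]

x_post = [-1.4764]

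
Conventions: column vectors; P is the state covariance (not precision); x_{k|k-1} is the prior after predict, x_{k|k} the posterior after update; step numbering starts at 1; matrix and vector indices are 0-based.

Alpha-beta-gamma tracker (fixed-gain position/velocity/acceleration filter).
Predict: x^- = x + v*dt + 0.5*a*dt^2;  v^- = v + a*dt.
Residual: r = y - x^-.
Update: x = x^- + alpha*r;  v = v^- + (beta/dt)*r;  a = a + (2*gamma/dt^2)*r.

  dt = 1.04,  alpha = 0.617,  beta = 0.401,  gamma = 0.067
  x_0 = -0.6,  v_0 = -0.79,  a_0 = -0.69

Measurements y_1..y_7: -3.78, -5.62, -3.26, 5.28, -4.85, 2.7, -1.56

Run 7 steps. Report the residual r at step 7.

resid = -6.0573

step 1: x_pred=-1.7948  r=-1.9852  x^+=-3.0197  v^+=-2.2731  a^+=-0.9360
step 2: x_pred=-5.8898  r=0.2698  x^+=-5.7233  v^+=-3.1424  a^+=-0.9025
step 3: x_pred=-9.4795  r=6.2195  x^+=-5.6421  v^+=-1.6829  a^+=-0.1320
step 4: x_pred=-7.4637  r=12.7437  x^+=0.3992  v^+=3.0935  a^+=1.4468
step 5: x_pred=4.3988  r=-9.2488  x^+=-1.3077  v^+=1.0321  a^+=0.3010
step 6: x_pred=-0.0716  r=2.7716  x^+=1.6385  v^+=2.4138  a^+=0.6444
step 7: x_pred=4.4973  r=-6.0573  x^+=0.7599  v^+=0.7484  a^+=-0.1061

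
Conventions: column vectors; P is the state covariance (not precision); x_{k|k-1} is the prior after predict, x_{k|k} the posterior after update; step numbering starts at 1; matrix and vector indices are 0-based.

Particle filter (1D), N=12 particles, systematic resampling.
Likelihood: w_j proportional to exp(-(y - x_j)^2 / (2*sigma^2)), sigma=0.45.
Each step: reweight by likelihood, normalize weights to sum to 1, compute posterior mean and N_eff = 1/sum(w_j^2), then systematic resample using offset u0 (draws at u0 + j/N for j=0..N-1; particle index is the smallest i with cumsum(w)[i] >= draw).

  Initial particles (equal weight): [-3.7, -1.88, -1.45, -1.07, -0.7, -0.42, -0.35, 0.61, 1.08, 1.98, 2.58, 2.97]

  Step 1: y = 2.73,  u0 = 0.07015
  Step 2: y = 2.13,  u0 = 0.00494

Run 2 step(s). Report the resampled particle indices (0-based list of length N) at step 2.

resampled_idx = [0, 0, 0, 1, 2, 3, 3, 4, 5, 6, 6, 9]

step 1: w=[0.0000, 0.0000, 0.0000, 0.0000, 0.0000, 0.0000, 0.0000, 0.0000, 0.0006, 0.1208, 0.4583, 0.4203]  mean=2.6705  Neff=2.4920  idx=[9, 10, 10, 10, 10, 10, 10, 11, 11, 11, 11, 11]
step 2: w=[0.1732, 0.1111, 0.1111, 0.1111, 0.1111, 0.1111, 0.1111, 0.0321, 0.0321, 0.0321, 0.0321, 0.0321]  mean=2.5386  Neff=9.1601  idx=[0, 0, 0, 1, 2, 3, 3, 4, 5, 6, 6, 9]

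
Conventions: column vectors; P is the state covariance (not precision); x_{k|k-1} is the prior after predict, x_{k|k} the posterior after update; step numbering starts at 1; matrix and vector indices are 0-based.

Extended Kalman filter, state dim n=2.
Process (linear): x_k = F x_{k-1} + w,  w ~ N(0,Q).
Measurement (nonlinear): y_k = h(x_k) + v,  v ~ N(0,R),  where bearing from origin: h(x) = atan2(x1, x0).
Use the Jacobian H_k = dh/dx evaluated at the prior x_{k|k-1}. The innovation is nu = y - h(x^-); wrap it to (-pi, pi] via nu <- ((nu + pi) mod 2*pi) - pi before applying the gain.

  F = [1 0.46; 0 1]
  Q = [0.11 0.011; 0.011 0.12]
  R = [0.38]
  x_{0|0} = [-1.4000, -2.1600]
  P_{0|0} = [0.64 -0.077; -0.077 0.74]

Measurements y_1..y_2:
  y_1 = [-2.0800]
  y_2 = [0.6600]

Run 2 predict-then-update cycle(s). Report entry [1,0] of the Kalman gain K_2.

step 1: x^-=[-2.3936, -2.1600]  P^-=[0.8357 0.2744; 0.2744 0.8600]  H_jac=[0.2078 -0.2303]  S=[0.4354]  K=[0.2537; -0.3238]  nu=[0.3274]  x^+=[-2.3105, -2.2660]  P^+=[0.8077 0.3102; 0.3102 0.8143]
step 2: x^-=[-3.3529, -2.2660]  P^-=[1.3754 0.6958; 0.6958 0.9343]  H_jac=[0.1384 -0.2047]  S=[0.4061]  K=[0.1179; -0.2340]  nu=[-3.0759]  x^+=[-3.7154, -1.5463]  P^+=[1.3697 0.7070; 0.7070 0.9121]

K[1,0] = -0.2340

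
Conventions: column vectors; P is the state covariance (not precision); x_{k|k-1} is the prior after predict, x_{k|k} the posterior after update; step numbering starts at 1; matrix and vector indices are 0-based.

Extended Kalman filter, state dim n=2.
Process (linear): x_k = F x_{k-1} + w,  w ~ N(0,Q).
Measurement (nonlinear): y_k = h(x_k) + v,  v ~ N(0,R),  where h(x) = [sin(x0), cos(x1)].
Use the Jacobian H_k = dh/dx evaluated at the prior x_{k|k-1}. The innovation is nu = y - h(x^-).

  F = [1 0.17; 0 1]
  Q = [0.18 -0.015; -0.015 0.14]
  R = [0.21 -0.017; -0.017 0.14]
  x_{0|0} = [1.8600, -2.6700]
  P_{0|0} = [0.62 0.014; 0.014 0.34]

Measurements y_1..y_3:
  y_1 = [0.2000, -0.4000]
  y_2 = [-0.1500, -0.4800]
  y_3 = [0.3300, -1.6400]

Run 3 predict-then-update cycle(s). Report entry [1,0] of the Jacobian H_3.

step 1: x^-=[1.4061, -2.6700]  P^-=[0.8146 0.0568; 0.0568 0.4800]  H_jac=[0.1640 0.0000; 0.0000 0.4543]  S=[0.2319 -0.0128; -0.0128 0.2391]  K=[0.5836 0.1391; 0.0907 0.9170]  nu=[-0.7865, 0.4908]  x^+=[1.0154, -2.2912]  P^+=[0.7331 0.0210; 0.0210 0.2792]
step 2: x^-=[0.6259, -2.2912]  P^-=[0.9283 0.0535; 0.0535 0.4192]  H_jac=[0.8104 0.0000; 0.0000 0.7515]  S=[0.8197 0.0156; 0.0156 0.3768]  K=[0.9165 0.0688; 0.0370 0.8346]  nu=[-0.7358, 0.1797]  x^+=[-0.0361, -2.1685]  P^+=[0.2360 -0.0079; -0.0079 0.1546]
step 3: x^-=[-0.4047, -2.1685]  P^-=[0.4178 0.0034; 0.0034 0.2946]  H_jac=[0.9192 0.0000; 0.0000 0.8266]  S=[0.5630 -0.0144; -0.0144 0.3413]  K=[0.6831 0.0371; 0.0238 0.7146]  nu=[0.7238, -1.0773]  x^+=[0.0497, -2.9210]  P^+=[0.1554 -0.0078; -0.0078 0.1205]

H_jac[1,0] = 0.0000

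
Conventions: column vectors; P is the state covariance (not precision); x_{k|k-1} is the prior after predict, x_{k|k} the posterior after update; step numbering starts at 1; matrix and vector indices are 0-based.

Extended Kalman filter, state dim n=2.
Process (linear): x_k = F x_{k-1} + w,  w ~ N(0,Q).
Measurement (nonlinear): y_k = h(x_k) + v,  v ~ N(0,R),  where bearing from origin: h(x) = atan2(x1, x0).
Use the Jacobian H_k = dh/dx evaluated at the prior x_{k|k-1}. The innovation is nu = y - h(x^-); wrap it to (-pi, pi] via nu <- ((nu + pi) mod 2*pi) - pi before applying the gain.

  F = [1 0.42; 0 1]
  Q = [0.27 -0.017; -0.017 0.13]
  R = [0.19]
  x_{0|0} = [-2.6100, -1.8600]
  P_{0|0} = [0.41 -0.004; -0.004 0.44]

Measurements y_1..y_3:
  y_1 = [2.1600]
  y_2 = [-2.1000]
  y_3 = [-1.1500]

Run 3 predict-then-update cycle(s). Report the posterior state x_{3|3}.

step 1: x^-=[-3.3912, -1.8600]  P^-=[0.7543 0.1638; 0.1638 0.5700]  H_jac=[0.1243 -0.2267]  S=[0.2217]  K=[0.2555; -0.4909]  nu=[-1.4833]  x^+=[-3.7702, -1.1318]  P^+=[0.7398 0.1916; 0.1916 0.5166]
step 2: x^-=[-4.2455, -1.1318]  P^-=[1.2619 0.3916; 0.3916 0.6466]  H_jac=[0.0586 -0.2199]  S=[0.2155]  K=[-0.0563; -0.5533]  nu=[0.7811]  x^+=[-4.2895, -1.5640]  P^+=[1.2612 0.3849; 0.3849 0.5806]
step 3: x^-=[-4.9464, -1.5640]  P^-=[1.9569 0.6117; 0.6117 0.7106]  H_jac=[0.0581 -0.1838]  S=[0.2075]  K=[0.0062; -0.4580]  nu=[1.6854]  x^+=[-4.9359, -2.3359]  P^+=[1.9569 0.6123; 0.6123 0.6671]

x_post = [-4.9359, -2.3359]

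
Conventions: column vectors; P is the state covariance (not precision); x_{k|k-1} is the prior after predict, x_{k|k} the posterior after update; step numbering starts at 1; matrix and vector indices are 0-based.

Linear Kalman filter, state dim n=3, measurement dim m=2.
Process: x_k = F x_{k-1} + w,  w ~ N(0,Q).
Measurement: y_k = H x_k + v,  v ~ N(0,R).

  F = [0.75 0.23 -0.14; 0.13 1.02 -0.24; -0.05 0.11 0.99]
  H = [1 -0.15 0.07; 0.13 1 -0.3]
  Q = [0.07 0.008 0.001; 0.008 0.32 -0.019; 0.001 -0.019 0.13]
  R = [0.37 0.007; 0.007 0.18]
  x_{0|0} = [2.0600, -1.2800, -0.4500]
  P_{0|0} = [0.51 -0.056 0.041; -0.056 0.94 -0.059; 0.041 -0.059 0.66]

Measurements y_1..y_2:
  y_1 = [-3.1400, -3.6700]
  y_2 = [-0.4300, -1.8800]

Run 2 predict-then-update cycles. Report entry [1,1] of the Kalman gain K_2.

K[1,1] = 0.6454

step 1: x^-=[1.3136, -0.9298, -0.6893]  P^-=[0.3954 0.2595 -0.0716; 0.2595 1.3561 -0.1239; -0.0716 -0.1239 0.7732]  S=[0.7144 0.0997; 0.0997 1.7597]  K=[0.4693 0.1623; -0.0473 0.8136; 0.0308 -0.2092]  nu=[-4.5448, -3.1178]  x^+=[-1.3252, -3.2516, -0.1768]  P^+=[0.1765 0.0057 -0.0129; 0.0057 0.1974 0.1733; -0.0129 0.1733 0.6968]
step 2: x^-=[-1.7170, -3.4465, -0.4664]  P^-=[0.1869 0.0677 -0.0697; 0.0677 0.4859 0.0048; -0.0697 0.0048 0.8547]  S=[0.5419 0.0276; 0.0276 0.7662]  K=[0.3102 0.1361; -0.0419 0.6454; -0.0021 -0.3401]  nu=[0.8027, 1.6497]  x^+=[-1.2434, -2.4154, -1.0293]  P^+=[0.1182 0.0020 -0.0309; 0.0020 0.1674 0.1726; -0.0309 0.1726 0.7660]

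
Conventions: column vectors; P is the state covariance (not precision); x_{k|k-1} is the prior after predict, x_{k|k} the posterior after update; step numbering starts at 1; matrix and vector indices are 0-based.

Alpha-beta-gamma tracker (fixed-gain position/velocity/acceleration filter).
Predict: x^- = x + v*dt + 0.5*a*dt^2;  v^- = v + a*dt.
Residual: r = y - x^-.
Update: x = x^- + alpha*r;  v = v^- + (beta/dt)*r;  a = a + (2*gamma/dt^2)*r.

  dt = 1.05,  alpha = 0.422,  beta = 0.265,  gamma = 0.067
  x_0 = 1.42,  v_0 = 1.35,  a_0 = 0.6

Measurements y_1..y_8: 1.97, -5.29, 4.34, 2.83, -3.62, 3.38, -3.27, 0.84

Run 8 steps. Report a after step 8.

step 1: x_pred=3.1683  r=-1.1983  x^+=2.6626  v^+=1.6776  a^+=0.4544
step 2: x_pred=4.6745  r=-9.9645  x^+=0.4695  v^+=-0.3602  a^+=-0.7567
step 3: x_pred=-0.3259  r=4.6659  x^+=1.6431  v^+=0.0228  a^+=-0.1896
step 4: x_pred=1.5625  r=1.2675  x^+=2.0974  v^+=0.1436  a^+=-0.0356
step 5: x_pred=2.2285  r=-5.8485  x^+=-0.2396  v^+=-1.3699  a^+=-0.7464
step 6: x_pred=-2.0894  r=5.4694  x^+=0.2187  v^+=-0.7733  a^+=-0.0817
step 7: x_pred=-0.6383  r=-2.6317  x^+=-1.7489  v^+=-1.5232  a^+=-0.4015
step 8: x_pred=-3.5696  r=4.4096  x^+=-1.7087  v^+=-0.8319  a^+=0.1344

a_post = 0.1344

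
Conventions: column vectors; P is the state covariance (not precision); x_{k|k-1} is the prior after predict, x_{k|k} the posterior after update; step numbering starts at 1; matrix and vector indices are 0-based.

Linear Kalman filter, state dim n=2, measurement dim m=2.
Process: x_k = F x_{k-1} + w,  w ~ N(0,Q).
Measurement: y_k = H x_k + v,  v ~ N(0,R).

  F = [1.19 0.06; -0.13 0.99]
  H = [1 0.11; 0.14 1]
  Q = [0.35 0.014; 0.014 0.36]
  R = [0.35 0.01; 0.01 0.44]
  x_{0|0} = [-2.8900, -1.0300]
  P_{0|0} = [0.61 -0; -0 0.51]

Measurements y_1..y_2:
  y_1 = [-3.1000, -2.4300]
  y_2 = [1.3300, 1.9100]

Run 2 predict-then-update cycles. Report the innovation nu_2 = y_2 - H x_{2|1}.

innov = [5.2098, 3.5577]

step 1: x^-=[-3.5009, -0.6440]  P^-=[1.2157 -0.0501; -0.0501 0.8702]  S=[1.5652 0.2251; 0.2251 1.3200]  K=[0.7792 -0.0419; -0.0665 0.6653]  nu=[0.4717, -1.2959]  x^+=[-3.0791, -1.5375]  P^+=[0.2777 -0.0495; -0.0495 0.2990]
step 2: x^-=[-3.7564, -1.1218]  P^-=[0.7373 -0.0691; -0.0691 0.6705]  S=[1.0802 0.1168; 0.1168 1.1056]  K=[0.6800 -0.0410; -0.0610 0.6041]  nu=[5.2098, 3.5577]  x^+=[-0.3598, 0.7095]  P^+=[0.2425 -0.0452; -0.0452 0.2715]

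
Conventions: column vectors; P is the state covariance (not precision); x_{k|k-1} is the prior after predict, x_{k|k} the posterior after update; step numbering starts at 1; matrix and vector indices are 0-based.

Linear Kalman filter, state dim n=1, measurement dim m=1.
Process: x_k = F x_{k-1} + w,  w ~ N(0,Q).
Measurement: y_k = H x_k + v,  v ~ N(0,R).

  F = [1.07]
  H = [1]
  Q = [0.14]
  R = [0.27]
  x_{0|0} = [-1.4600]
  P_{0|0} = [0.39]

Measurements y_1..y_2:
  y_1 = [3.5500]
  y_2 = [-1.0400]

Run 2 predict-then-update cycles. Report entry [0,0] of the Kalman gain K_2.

K[0,0] = 0.5657

step 1: x^-=[-1.5622]  P^-=[0.5865]  S=[0.8565]  K=[0.6848]  nu=[5.1122]  x^+=[1.9385]  P^+=[0.1849]
step 2: x^-=[2.0742]  P^-=[0.3517]  S=[0.6217]  K=[0.5657]  nu=[-3.1142]  x^+=[0.3125]  P^+=[0.1527]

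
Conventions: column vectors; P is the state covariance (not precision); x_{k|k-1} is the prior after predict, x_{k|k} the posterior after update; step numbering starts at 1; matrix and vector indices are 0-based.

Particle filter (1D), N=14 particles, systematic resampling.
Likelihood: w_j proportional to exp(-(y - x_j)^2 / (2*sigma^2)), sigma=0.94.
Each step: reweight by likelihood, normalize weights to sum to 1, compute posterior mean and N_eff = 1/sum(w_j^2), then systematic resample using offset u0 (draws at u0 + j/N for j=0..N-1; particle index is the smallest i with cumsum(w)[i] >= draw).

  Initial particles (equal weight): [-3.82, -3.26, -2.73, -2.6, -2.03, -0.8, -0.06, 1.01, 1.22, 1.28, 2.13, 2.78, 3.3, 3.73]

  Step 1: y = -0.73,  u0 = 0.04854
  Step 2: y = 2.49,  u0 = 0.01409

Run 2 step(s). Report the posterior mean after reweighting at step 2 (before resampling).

post_mean = 0.9981

step 1: w=[0.0016, 0.0094, 0.0366, 0.0487, 0.1353, 0.3512, 0.2732, 0.0635, 0.0409, 0.0358, 0.0034, 0.0003, 0.0000, 0.0000]  mean=-0.6670  Neff=4.4043  idx=[3, 4, 4, 5, 5, 5, 5, 5, 6, 6, 6, 6, 7, 9]
step 2: w=[0.0000, 0.0000, 0.0000, 0.0026, 0.0026, 0.0026, 0.0026, 0.0026, 0.0301, 0.0301, 0.0301, 0.0301, 0.3455, 0.5210]  mean=0.9981  Neff=2.5349  idx=[8, 10, 12, 12, 12, 12, 12, 13, 13, 13, 13, 13, 13, 13]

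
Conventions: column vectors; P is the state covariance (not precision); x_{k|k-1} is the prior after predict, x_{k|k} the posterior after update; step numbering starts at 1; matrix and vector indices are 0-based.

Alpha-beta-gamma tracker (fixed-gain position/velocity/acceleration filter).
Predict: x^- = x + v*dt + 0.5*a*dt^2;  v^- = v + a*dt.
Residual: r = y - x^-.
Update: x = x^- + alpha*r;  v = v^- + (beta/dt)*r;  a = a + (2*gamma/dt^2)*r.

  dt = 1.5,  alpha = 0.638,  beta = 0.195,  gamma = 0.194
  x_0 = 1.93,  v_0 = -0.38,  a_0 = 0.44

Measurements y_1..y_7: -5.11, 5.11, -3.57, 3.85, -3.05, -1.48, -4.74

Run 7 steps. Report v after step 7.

v_post = -1.2360

step 1: x_pred=1.8550  r=-6.9650  x^+=-2.5887  v^+=-0.6254  a^+=-0.7611
step 2: x_pred=-4.3831  r=9.4931  x^+=1.6735  v^+=-0.5330  a^+=0.8759
step 3: x_pred=1.8595  r=-5.4295  x^+=-1.6045  v^+=0.0751  a^+=-0.0603
step 4: x_pred=-1.5597  r=5.4097  x^+=1.8917  v^+=0.6879  a^+=0.8725
step 5: x_pred=3.9051  r=-6.9551  x^+=-0.5323  v^+=1.0925  a^+=-0.3268
step 6: x_pred=0.7388  r=-2.2188  x^+=-0.6768  v^+=0.3138  a^+=-0.7095
step 7: x_pred=-1.0042  r=-3.7358  x^+=-3.3876  v^+=-1.2360  a^+=-1.3537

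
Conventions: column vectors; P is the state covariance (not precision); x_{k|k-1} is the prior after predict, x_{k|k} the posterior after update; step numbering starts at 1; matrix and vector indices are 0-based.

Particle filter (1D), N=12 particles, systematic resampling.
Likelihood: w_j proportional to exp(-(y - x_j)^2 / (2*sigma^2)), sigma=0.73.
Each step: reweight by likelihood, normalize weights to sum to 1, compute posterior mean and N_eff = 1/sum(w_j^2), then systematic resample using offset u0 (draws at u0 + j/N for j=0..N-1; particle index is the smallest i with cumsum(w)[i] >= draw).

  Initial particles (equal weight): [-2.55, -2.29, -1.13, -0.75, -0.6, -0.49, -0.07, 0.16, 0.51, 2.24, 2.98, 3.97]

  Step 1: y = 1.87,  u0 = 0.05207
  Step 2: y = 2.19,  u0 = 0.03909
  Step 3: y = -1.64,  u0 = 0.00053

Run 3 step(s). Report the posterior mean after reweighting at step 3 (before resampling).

post_mean = 2.2404

step 1: w=[0.0000, 0.0000, 0.0001, 0.0011, 0.0022, 0.0036, 0.0196, 0.0432, 0.1183, 0.5900, 0.2112, 0.0107]  mean=2.0552  Neff=2.4444  idx=[7, 8, 9, 9, 9, 9, 9, 9, 9, 10, 10, 10]
step 2: w=[0.0024, 0.0081, 0.1141, 0.1141, 0.1141, 0.1141, 0.1141, 0.1141, 0.1141, 0.0637, 0.0637, 0.0637]  mean=2.3624  Neff=9.6785  idx=[2, 2, 3, 4, 5, 5, 6, 7, 8, 8, 9, 11]
step 3: w=[0.0999, 0.0999, 0.0999, 0.0999, 0.0999, 0.0999, 0.0999, 0.0999, 0.0999, 0.0999, 0.0003, 0.0003]  mean=2.2404  Neff=10.0109  idx=[0, 0, 1, 2, 3, 4, 5, 5, 6, 7, 8, 9]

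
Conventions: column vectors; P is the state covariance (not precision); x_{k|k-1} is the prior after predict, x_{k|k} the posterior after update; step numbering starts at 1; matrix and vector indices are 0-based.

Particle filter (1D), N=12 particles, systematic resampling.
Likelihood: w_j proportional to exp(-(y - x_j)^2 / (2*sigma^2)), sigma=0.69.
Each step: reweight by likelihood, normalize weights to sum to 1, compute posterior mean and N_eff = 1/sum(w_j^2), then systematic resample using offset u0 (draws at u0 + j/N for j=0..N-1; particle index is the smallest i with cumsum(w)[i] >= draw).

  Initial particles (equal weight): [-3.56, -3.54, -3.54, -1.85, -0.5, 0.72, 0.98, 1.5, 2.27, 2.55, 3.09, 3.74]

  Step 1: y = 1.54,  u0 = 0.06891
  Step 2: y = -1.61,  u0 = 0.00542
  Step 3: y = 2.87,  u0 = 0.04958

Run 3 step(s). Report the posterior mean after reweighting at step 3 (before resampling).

step 1: w=[0.0000, 0.0000, 0.0000, 0.0000, 0.0039, 0.1531, 0.2231, 0.3096, 0.1772, 0.1062, 0.0249, 0.0019]  mean=1.5486  Neff=4.7078  idx=[5, 5, 6, 6, 7, 7, 7, 7, 8, 8, 9, 10]
step 2: w=[0.3893, 0.3893, 0.1016, 0.1016, 0.0045, 0.0045, 0.0045, 0.0045, 0.0000, 0.0000, 0.0000, 0.0000]  mean=0.7870  Neff=3.0873  idx=[0, 0, 0, 0, 0, 1, 1, 1, 1, 1, 2, 3]
step 3: w=[0.0624, 0.0624, 0.0624, 0.0624, 0.0624, 0.0624, 0.0624, 0.0624, 0.0624, 0.0624, 0.1880, 0.1880]  mean=0.8178  Neff=9.1207  idx=[0, 2, 3, 4, 6, 7, 8, 10, 10, 10, 11, 11]

post_mean = 0.8178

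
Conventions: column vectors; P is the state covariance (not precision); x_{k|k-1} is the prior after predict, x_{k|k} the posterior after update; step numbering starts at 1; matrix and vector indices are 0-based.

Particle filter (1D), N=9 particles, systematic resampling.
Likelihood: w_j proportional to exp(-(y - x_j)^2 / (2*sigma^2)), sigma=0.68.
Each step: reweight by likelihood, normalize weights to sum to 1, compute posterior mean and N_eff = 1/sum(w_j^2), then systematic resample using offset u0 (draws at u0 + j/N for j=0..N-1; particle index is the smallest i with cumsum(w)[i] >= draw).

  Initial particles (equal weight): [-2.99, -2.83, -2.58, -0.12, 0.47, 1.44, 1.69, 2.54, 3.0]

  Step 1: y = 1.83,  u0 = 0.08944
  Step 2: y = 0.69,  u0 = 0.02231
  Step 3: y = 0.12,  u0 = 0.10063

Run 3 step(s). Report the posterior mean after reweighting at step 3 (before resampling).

post_mean = 1.4866

step 1: w=[0.0000, 0.0000, 0.0000, 0.0059, 0.0486, 0.3045, 0.3514, 0.2081, 0.0817]  mean=1.8279  Neff=3.7244  idx=[5, 5, 5, 6, 6, 6, 7, 7, 8]
step 2: w=[0.2014, 0.2014, 0.2014, 0.1255, 0.1255, 0.1255, 0.0091, 0.0091, 0.0012]  mean=1.5560  Neff=5.9150  idx=[0, 0, 1, 1, 2, 2, 3, 4, 5]
step 3: w=[0.1356, 0.1356, 0.1356, 0.1356, 0.1356, 0.1356, 0.0621, 0.0621, 0.0621]  mean=1.4866  Neff=8.2018  idx=[0, 1, 2, 3, 4, 4, 5, 7, 8]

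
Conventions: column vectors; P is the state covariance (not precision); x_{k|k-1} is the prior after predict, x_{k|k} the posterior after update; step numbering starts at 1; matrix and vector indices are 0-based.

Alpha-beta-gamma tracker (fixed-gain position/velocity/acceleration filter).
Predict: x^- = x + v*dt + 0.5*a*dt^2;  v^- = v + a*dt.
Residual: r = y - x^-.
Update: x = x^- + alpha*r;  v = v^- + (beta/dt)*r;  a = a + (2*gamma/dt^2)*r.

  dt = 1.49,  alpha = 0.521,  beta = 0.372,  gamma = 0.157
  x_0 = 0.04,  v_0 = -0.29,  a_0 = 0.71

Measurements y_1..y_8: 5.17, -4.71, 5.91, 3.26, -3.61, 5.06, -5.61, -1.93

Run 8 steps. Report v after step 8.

step 1: x_pred=0.3960  r=4.7740  x^+=2.8833  v^+=1.9598  a^+=1.3852
step 2: x_pred=7.3410  r=-12.0510  x^+=1.0624  v^+=1.0150  a^+=-0.3192
step 3: x_pred=2.2205  r=3.6895  x^+=4.1427  v^+=1.4605  a^+=0.2026
step 4: x_pred=6.5438  r=-3.2838  x^+=4.8329  v^+=0.9426  a^+=-0.2618
step 5: x_pred=5.9467  r=-9.5567  x^+=0.9677  v^+=-1.8336  a^+=-1.6135
step 6: x_pred=-3.5554  r=8.6154  x^+=0.9332  v^+=-2.0867  a^+=-0.3950
step 7: x_pred=-2.6144  r=-2.9956  x^+=-4.1751  v^+=-3.4231  a^+=-0.8187
step 8: x_pred=-10.1843  r=8.2543  x^+=-5.8838  v^+=-2.5821  a^+=0.3488

v_post = -2.5821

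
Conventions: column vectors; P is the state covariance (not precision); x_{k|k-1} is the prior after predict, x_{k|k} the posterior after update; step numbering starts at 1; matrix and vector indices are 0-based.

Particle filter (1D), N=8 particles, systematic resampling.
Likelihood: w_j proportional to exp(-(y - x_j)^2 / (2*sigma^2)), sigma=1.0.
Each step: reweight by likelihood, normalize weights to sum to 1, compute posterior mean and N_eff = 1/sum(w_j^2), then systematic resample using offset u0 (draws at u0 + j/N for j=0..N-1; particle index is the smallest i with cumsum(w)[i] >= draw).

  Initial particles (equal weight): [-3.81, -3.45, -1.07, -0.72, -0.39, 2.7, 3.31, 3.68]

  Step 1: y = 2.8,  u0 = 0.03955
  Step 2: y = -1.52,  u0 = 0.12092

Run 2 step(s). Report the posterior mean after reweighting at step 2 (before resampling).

post_mean = 2.7421

step 1: w=[0.0000, 0.0000, 0.0002, 0.0008, 0.0024, 0.3886, 0.3429, 0.2651]  mean=3.1580  Neff=2.9512  idx=[5, 5, 5, 6, 6, 6, 7, 7]
step 2: w=[0.3116, 0.3116, 0.3116, 0.0197, 0.0197, 0.0197, 0.0031, 0.0031]  mean=2.7421  Neff=3.4200  idx=[0, 0, 1, 1, 1, 2, 2, 6]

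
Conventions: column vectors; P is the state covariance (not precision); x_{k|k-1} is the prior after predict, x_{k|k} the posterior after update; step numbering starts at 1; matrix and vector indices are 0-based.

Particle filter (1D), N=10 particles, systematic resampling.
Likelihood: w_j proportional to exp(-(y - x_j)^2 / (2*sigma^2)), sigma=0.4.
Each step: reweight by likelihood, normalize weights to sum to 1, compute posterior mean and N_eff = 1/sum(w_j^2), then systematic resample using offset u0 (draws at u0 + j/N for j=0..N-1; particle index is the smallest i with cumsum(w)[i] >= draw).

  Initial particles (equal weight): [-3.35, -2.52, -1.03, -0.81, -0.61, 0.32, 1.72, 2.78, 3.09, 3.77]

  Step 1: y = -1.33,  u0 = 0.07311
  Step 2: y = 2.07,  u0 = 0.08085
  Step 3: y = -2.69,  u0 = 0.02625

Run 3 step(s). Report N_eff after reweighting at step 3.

step 1: w=[0.0000, 0.0086, 0.5413, 0.3080, 0.1419, 0.0001, 0.0000, 0.0000, 0.0000, 0.0000]  mean=-0.9152  Neff=2.4503  idx=[2, 2, 2, 2, 2, 3, 3, 3, 4, 4]
step 2: w=[0.0002, 0.0002, 0.0002, 0.0002, 0.0002, 0.0148, 0.0148, 0.0148, 0.4772, 0.4772]  mean=-0.6194  Neff=2.1922  idx=[8, 8, 8, 8, 8, 9, 9, 9, 9, 9]
step 3: w=[0.1000, 0.1000, 0.1000, 0.1000, 0.1000, 0.1000, 0.1000, 0.1000, 0.1000, 0.1000]  mean=-0.6100  Neff=10.0000  idx=[0, 1, 2, 3, 4, 5, 6, 7, 8, 9]

N_eff = 10.0000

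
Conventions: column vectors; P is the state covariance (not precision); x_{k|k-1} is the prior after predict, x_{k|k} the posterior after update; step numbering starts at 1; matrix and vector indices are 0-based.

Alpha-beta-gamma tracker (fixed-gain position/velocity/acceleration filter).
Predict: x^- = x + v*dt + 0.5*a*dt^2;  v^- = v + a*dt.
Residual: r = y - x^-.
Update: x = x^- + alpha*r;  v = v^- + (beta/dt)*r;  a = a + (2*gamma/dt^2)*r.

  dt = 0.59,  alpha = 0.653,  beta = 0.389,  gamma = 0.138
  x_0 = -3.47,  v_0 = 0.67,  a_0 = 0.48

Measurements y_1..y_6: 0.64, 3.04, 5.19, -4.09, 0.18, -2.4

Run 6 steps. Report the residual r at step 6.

step 1: x_pred=-2.9912  r=3.6312  x^+=-0.6200  v^+=3.3473  a^+=3.3591
step 2: x_pred=1.9395  r=1.1005  x^+=2.6581  v^+=6.0547  a^+=4.2316
step 3: x_pred=6.9669  r=-1.7769  x^+=5.8066  v^+=7.3798  a^+=2.8227
step 4: x_pred=10.6519  r=-14.7419  x^+=1.0255  v^+=-0.6745  a^+=-8.8658
step 5: x_pred=-0.9156  r=1.0956  x^+=-0.2002  v^+=-5.1830  a^+=-7.9971
step 6: x_pred=-4.6501  r=2.2501  x^+=-3.1808  v^+=-8.4178  a^+=-6.2131

resid = 2.2501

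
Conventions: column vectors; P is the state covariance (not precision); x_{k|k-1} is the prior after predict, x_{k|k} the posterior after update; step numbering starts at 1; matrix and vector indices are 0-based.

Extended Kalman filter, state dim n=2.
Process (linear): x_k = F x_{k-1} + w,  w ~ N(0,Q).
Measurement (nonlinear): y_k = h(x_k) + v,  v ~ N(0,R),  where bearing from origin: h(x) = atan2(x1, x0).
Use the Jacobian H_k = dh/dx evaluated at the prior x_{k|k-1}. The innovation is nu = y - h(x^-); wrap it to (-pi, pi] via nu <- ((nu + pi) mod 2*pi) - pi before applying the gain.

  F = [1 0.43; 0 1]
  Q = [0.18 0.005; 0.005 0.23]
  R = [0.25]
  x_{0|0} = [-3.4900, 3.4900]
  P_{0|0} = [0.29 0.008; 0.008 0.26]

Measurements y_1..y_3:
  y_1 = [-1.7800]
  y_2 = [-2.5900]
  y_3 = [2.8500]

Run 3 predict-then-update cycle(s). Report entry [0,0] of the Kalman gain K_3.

K[0,0] = -0.8494

step 1: x^-=[-1.9893, 3.4900]  P^-=[0.5250 0.1248; 0.1248 0.4900]  H_jac=[-0.2163 -0.1233]  S=[0.2887]  K=[-0.4466; -0.3028]  nu=[2.4143]  x^+=[-3.0676, 2.7590]  P^+=[0.4674 0.0858; 0.0858 0.4635]
step 2: x^-=[-1.8812, 2.7590]  P^-=[0.8068 0.2901; 0.2901 0.6935]  H_jac=[-0.2474 -0.1687]  S=[0.3433]  K=[-0.7240; -0.5498]  nu=[1.5240]  x^+=[-2.9845, 1.9211]  P^+=[0.6269 0.1534; 0.1534 0.5898]
step 3: x^-=[-2.1584, 1.9211]  P^-=[1.0479 0.4120; 0.4120 0.8198]  H_jac=[-0.2301 -0.2585]  S=[0.4093]  K=[-0.8494; -0.7494]  nu=[0.4357]  x^+=[-2.5285, 1.5946]  P^+=[0.7526 0.1515; 0.1515 0.5899]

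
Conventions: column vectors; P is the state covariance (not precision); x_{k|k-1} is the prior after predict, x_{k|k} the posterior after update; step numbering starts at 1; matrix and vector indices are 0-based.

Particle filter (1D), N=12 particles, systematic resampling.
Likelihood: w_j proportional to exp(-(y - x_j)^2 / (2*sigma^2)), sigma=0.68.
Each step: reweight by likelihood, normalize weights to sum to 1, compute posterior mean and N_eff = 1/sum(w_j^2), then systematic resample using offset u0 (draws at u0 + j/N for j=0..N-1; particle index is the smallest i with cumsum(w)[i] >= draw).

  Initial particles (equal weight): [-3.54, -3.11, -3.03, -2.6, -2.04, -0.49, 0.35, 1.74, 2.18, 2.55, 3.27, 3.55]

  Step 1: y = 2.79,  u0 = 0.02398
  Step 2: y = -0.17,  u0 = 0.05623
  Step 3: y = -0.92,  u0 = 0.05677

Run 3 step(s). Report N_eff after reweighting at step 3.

step 1: w=[0.0000, 0.0000, 0.0000, 0.0000, 0.0000, 0.0000, 0.0005, 0.0940, 0.2071, 0.2910, 0.2414, 0.1659]  mean=2.7358  Neff=4.4994  idx=[7, 8, 8, 8, 9, 9, 9, 10, 10, 10, 11, 11]
step 2: w=[0.6907, 0.0910, 0.0910, 0.0910, 0.0120, 0.0120, 0.0120, 0.0001, 0.0001, 0.0001, 0.0000, 0.0000]  mean=1.8897  Neff=1.9904  idx=[0, 0, 0, 0, 0, 0, 0, 0, 1, 2, 3, 4]
step 3: w=[0.1220, 0.1220, 0.1220, 0.1220, 0.1220, 0.1220, 0.1220, 0.1220, 0.0079, 0.0079, 0.0079, 0.0006]  mean=1.7509  Neff=8.3883  idx=[0, 1, 1, 2, 3, 3, 4, 5, 5, 6, 7, 7]

N_eff = 8.3883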